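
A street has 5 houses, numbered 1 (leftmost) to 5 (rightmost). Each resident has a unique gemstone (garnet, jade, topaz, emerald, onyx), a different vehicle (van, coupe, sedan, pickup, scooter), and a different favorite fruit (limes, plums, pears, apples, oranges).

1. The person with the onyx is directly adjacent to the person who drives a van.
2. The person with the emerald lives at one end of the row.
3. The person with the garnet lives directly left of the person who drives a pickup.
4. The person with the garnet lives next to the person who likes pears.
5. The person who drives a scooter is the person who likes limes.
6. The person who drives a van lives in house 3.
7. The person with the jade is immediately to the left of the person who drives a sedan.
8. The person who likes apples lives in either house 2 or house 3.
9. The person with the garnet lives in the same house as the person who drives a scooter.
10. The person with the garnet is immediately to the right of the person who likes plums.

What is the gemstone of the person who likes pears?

Clue 6 places the person who drives a van in house 3.
Clue 9: the person with the garnet is in house 4.
Clue 9: the person who drives a scooter is in house 4.
Clue 10 places the person who likes plums in house 3.
That leaves onyx as the gemstone for house 2.
House 1 vehicle: only coupe fits.
House 2 vehicle: only sedan fits.
That leaves pickup as the vehicle for house 5.
House 2 favorite fruit: only apples fits.
By clue 4, the person who likes pears is in house 5.
By clue 5, the person who likes limes is in house 4.
By clue 7, the person with the jade is in house 1.
House 3 gemstone: only topaz fits.
House 5 gemstone: only emerald fits.
That leaves oranges as the favorite fruit for house 1.
So: house 1 = jade/coupe/oranges, house 2 = onyx/sedan/apples, house 3 = topaz/van/plums, house 4 = garnet/scooter/limes, house 5 = emerald/pickup/pears.

emerald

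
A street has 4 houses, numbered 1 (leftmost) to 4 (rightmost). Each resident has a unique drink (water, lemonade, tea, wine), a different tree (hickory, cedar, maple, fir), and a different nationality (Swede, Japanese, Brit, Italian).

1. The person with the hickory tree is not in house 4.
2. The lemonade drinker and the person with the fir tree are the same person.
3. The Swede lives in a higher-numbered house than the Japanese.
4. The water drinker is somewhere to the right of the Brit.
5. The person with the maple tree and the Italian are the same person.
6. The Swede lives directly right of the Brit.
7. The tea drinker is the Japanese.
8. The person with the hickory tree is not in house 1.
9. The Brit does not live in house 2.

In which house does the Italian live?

The person with the hickory tree is narrowed to house 2 or 3; consider each.
Placing it in house 3 leads to a contradiction, so it's in house 2.
The Brit is narrowed to house 1 or 3; consider each.
Placing it in house 1 leads to a contradiction, so it's in house 3.
The water drinker is in house 4 (clue 4).
Clue 6 places the Swede in house 4.
House 1 nationality: only Italian fits.
House 2 nationality: only Japanese fits.
From clue 5, the person with the maple tree must be in house 1.
From clue 7, the tea drinker must be in house 2.
The only tree still possible for house 3 is fir.
So house 4 gets cedar for tree.
By clue 2, the lemonade drinker is in house 3.
That leaves wine as the drink for house 1.
So: house 1 = wine/maple/Italian, house 2 = tea/hickory/Japanese, house 3 = lemonade/fir/Brit, house 4 = water/cedar/Swede.

1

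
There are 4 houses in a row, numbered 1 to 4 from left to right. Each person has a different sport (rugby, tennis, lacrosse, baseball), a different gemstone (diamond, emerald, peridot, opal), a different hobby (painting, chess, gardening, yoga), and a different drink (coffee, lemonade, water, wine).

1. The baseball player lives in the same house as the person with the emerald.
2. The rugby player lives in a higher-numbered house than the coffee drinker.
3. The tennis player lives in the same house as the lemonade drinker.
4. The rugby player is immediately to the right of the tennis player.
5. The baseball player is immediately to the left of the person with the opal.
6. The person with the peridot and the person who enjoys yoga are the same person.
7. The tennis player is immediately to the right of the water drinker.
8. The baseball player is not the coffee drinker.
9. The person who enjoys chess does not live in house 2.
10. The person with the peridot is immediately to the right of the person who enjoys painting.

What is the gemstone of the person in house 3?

House 4's drink must be wine (nothing else left).
The rugby player is narrowed to house 3 or 4; consider each.
Placing it in house 3 leads to a contradiction, so it's in house 4.
Clue 4: the tennis player is in house 3.
Clue 7: the water drinker is in house 2.
So house 1 gets coffee for drink.
The only drink still possible for house 3 is lemonade.
Clue 8 places the baseball player in house 2.
So house 1 gets lacrosse for sport.
Clue 1: the person with the emerald is in house 2.
Clue 5: the person with the opal is in house 3.
House 1 gemstone: only diamond fits.
House 4's gemstone must be peridot (nothing else left).
From clue 6, the person who enjoys yoga must be in house 4.
Clue 10 places the person who enjoys painting in house 3.
House 2 hobby: only gardening fits.
That leaves chess as the hobby for house 1.
So: house 1 = lacrosse/diamond/chess/coffee, house 2 = baseball/emerald/gardening/water, house 3 = tennis/opal/painting/lemonade, house 4 = rugby/peridot/yoga/wine.

opal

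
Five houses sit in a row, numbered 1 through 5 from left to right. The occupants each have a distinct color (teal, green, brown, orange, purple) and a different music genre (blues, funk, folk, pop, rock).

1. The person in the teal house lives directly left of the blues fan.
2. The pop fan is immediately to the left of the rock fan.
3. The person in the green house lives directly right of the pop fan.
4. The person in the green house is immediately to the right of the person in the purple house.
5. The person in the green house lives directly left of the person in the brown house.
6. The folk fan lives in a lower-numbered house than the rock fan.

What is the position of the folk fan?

The person in the brown house is narrowed to house 3 or 4 or 5; consider each.
Placing it in house 3 and house 4 leads to a contradiction, so it's in house 5.
Clue 5: the person in the green house is in house 4.
By clue 3, the pop fan is in house 3.
From clue 4, the person in the purple house must be in house 3.
So house 5 gets funk for music genre.
The person in the teal house is in house 1 (clue 1).
By clue 1, the blues fan is in house 2.
Clue 2: the rock fan is in house 4.
So house 2 gets orange for color.
So house 1 gets folk for music genre.
So: house 1 = teal/folk, house 2 = orange/blues, house 3 = purple/pop, house 4 = green/rock, house 5 = brown/funk.

1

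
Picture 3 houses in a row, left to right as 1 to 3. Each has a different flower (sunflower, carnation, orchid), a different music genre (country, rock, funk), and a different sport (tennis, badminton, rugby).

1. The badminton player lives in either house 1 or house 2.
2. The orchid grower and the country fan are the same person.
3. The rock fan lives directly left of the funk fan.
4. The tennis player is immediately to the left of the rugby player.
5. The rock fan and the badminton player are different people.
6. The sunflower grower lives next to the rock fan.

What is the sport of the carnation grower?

tennis

The only sport still possible for house 3 is rugby.
By clue 4, the tennis player is in house 2.
House 1 sport: only badminton fits.
Clue 5 places the rock fan in house 2.
That leaves country as the music genre for house 1.
House 3's music genre must be funk (nothing else left).
Clue 2: the orchid grower is in house 1.
House 2's flower must be carnation (nothing else left).
That leaves sunflower as the flower for house 3.
So: house 1 = orchid/country/badminton, house 2 = carnation/rock/tennis, house 3 = sunflower/funk/rugby.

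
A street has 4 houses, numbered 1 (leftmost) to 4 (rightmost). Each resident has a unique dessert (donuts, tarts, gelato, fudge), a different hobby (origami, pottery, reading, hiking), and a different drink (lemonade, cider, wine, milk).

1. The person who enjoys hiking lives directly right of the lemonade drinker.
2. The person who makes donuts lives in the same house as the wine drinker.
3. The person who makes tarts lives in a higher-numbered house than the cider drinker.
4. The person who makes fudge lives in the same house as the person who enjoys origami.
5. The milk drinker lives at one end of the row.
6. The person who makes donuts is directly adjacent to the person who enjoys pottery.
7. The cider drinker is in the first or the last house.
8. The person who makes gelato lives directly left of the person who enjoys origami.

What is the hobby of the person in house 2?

Clue 7 places the cider drinker in house 1.
So house 4 gets milk for drink.
House 1 dessert: only gelato fits.
The person who enjoys origami is in house 2 (clue 8).
The person who makes fudge is in house 2 (clue 4).
That leaves tarts as the dessert for house 4.
By clue 2, the wine drinker is in house 3.
From clue 6, the person who enjoys pottery must be in house 4.
That leaves donuts as the dessert for house 3.
The only hobby still possible for house 1 is reading.
House 3's hobby must be hiking (nothing else left).
House 2 drink: only lemonade fits.
So: house 1 = gelato/reading/cider, house 2 = fudge/origami/lemonade, house 3 = donuts/hiking/wine, house 4 = tarts/pottery/milk.

origami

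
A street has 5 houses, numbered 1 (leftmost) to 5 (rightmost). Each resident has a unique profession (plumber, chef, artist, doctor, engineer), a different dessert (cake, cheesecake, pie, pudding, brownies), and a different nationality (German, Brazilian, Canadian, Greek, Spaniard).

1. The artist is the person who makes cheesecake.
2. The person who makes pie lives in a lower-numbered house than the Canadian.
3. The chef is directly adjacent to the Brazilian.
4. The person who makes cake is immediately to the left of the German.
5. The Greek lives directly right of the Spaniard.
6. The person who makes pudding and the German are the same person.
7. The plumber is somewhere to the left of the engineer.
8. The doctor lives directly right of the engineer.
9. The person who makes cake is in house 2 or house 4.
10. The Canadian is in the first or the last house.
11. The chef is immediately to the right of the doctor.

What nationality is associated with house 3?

German

Clue 10: the Canadian is in house 5.
The person who makes cake is in house 2 (clue 4).
From clue 4, the German must be in house 3.
Clue 6: the person who makes pudding is in house 3.
That leaves Spaniard as the nationality for house 1.
House 2 nationality: only Greek fits.
The only nationality still possible for house 4 is Brazilian.
By clue 3, the chef is in house 5.
From clue 11, the doctor must be in house 4.
House 3's profession must be engineer (nothing else left).
The person who makes cheesecake is in house 1 (clue 1).
So house 1 gets artist for profession.
That leaves plumber as the profession for house 2.
The only dessert still possible for house 4 is pie.
The only dessert still possible for house 5 is brownies.
So: house 1 = artist/cheesecake/Spaniard, house 2 = plumber/cake/Greek, house 3 = engineer/pudding/German, house 4 = doctor/pie/Brazilian, house 5 = chef/brownies/Canadian.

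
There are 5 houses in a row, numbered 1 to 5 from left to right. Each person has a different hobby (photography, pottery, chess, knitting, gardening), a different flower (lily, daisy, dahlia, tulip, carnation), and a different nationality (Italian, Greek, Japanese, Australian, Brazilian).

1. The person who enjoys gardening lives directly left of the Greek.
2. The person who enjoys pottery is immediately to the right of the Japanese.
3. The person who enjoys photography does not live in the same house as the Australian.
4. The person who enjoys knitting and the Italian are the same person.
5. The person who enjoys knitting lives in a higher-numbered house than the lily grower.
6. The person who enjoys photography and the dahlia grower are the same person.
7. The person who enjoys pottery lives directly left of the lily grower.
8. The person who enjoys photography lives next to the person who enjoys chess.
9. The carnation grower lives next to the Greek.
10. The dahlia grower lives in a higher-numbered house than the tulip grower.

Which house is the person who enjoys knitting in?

The person who enjoys knitting is narrowed to house 4 or 5; consider each.
Placing it in house 4 leads to a contradiction, so it's in house 5.
Clue 4: the Italian is in house 5.
The person who enjoys pottery is narrowed to house 2 or 3; consider each.
Placing it in house 3 leads to a contradiction, so it's in house 2.
From clue 2, the Japanese must be in house 1.
Clue 7: the lily grower is in house 3.
The person who enjoys photography is in house 4 (clue 6).
Clue 6: the dahlia grower is in house 4.
Clue 8 places the person who enjoys chess in house 3.
So house 1 gets gardening for hobby.
Clue 1 places the Greek in house 2.
The carnation grower is in house 1 (clue 9).
House 5's flower must be daisy (nothing else left).
House 3's nationality must be Australian (nothing else left).
House 4's nationality must be Brazilian (nothing else left).
So house 2 gets tulip for flower.
So: house 1 = gardening/carnation/Japanese, house 2 = pottery/tulip/Greek, house 3 = chess/lily/Australian, house 4 = photography/dahlia/Brazilian, house 5 = knitting/daisy/Italian.

5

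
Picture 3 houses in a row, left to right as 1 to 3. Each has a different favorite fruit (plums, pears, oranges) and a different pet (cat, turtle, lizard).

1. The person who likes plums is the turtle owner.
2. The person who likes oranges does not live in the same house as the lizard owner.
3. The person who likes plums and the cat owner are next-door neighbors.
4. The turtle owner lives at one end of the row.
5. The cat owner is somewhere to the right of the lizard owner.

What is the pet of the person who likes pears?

From clue 3, the cat owner must be in house 2.
By clue 5, the lizard owner is in house 1.
House 3's pet must be turtle (nothing else left).
From clue 1, the person who likes plums must be in house 3.
House 1 favorite fruit: only pears fits.
That leaves oranges as the favorite fruit for house 2.
So: house 1 = pears/lizard, house 2 = oranges/cat, house 3 = plums/turtle.

lizard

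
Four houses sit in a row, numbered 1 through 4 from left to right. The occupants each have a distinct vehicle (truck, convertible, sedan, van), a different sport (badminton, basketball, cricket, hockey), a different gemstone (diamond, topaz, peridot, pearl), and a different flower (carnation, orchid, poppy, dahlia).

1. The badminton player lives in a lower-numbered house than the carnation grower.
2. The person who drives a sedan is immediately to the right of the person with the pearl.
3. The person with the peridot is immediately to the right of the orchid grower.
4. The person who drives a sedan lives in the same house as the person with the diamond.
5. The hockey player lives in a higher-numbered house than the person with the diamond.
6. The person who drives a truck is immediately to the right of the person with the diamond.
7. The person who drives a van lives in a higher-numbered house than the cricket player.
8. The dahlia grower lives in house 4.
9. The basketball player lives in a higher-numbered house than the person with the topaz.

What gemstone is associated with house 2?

Clue 8 places the dahlia grower in house 4.
So house 1 gets convertible for vehicle.
The only gemstone still possible for house 4 is peridot.
The orchid grower is in house 3 (clue 3).
House 1's flower must be poppy (nothing else left).
The only flower still possible for house 2 is carnation.
From clue 1, the badminton player must be in house 1.
House 2's vehicle must be sedan (nothing else left).
By clue 2, the person with the pearl is in house 1.
From clue 4, the person with the diamond must be in house 2.
The person who drives a truck is in house 3 (clue 6).
The only vehicle still possible for house 4 is van.
That leaves topaz as the gemstone for house 3.
From clue 9, the basketball player must be in house 4.
House 2's sport must be cricket (nothing else left).
So house 3 gets hockey for sport.
So: house 1 = convertible/badminton/pearl/poppy, house 2 = sedan/cricket/diamond/carnation, house 3 = truck/hockey/topaz/orchid, house 4 = van/basketball/peridot/dahlia.

diamond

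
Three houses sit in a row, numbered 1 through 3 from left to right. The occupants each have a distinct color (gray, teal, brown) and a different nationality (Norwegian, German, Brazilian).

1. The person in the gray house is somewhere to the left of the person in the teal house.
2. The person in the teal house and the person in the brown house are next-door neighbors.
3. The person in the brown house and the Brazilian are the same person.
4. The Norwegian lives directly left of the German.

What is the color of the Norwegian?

The person in the gray house is narrowed to house 1 or 2; consider each.
Placing it in house 2 leads to a contradiction, so it's in house 1.
So house 1 gets Norwegian for nationality.
Clue 4 places the German in house 2.
That leaves Brazilian as the nationality for house 3.
By clue 3, the person in the brown house is in house 3.
The only color still possible for house 2 is teal.
So: house 1 = gray/Norwegian, house 2 = teal/German, house 3 = brown/Brazilian.

gray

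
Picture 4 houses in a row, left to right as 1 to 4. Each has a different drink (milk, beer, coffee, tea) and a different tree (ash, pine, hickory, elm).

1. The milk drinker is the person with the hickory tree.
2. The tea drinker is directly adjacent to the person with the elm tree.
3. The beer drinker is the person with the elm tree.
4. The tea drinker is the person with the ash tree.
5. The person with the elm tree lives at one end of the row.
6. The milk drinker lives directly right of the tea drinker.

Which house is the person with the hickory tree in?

3

The beer drinker is narrowed to house 1 or 4; consider each.
Placing it in house 4 leads to a contradiction, so it's in house 1.
Clue 3 places the person with the elm tree in house 1.
Clue 2 places the tea drinker in house 2.
By clue 4, the person with the ash tree is in house 2.
From clue 6, the milk drinker must be in house 3.
House 4's drink must be coffee (nothing else left).
Clue 1 places the person with the hickory tree in house 3.
So house 4 gets pine for tree.
So: house 1 = beer/elm, house 2 = tea/ash, house 3 = milk/hickory, house 4 = coffee/pine.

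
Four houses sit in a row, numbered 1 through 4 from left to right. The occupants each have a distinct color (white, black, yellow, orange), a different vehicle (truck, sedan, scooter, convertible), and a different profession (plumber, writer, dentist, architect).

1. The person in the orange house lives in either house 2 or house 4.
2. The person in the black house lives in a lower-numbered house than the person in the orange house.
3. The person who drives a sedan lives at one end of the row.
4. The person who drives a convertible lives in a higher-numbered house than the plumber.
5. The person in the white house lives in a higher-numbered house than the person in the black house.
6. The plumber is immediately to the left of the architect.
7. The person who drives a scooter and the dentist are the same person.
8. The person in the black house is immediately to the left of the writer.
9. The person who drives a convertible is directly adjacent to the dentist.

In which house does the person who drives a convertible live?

The person in the orange house is narrowed to house 2 or 4; consider each.
Placing it in house 2 leads to a contradiction, so it's in house 4.
The person in the black house is narrowed to house 1 or 2; consider each.
Placing it in house 1 leads to a contradiction, so it's in house 2.
The person in the white house is in house 3 (clue 5).
Clue 8 places the writer in house 3.
House 1 color: only yellow fits.
By clue 6, the plumber is in house 1.
The architect is in house 2 (clue 6).
House 4's profession must be dentist (nothing else left).
The person who drives a scooter is in house 4 (clue 7).
Clue 9: the person who drives a convertible is in house 3.
House 2 vehicle: only truck fits.
That leaves sedan as the vehicle for house 1.
So: house 1 = yellow/sedan/plumber, house 2 = black/truck/architect, house 3 = white/convertible/writer, house 4 = orange/scooter/dentist.

3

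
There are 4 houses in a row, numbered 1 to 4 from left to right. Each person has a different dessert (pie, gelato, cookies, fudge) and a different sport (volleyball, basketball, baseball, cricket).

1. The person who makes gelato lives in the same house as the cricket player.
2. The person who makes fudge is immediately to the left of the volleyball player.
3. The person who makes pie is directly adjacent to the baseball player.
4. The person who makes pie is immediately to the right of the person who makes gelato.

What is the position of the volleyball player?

The person who makes fudge is narrowed to house 1 or 2 or 3; consider each.
Placing it in house 1 and house 2 leads to a contradiction, so it's in house 3.
By clue 2, the volleyball player is in house 4.
The person who makes pie is in house 2 (clue 4).
Clue 4: the person who makes gelato is in house 1.
The only dessert still possible for house 4 is cookies.
Clue 1 places the cricket player in house 1.
House 2 sport: only basketball fits.
House 3 sport: only baseball fits.
So: house 1 = gelato/cricket, house 2 = pie/basketball, house 3 = fudge/baseball, house 4 = cookies/volleyball.

4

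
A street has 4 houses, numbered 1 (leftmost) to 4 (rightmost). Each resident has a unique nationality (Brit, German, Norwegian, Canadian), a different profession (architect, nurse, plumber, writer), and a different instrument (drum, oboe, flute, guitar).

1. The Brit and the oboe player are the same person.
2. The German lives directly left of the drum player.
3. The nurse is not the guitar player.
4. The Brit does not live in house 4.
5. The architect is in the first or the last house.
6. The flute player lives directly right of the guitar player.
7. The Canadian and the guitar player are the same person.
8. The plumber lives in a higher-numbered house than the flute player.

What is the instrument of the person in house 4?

drum

The only nationality still possible for house 4 is Norwegian.
So house 4 gets drum for instrument.
Clue 2: the German is in house 3.
The only instrument still possible for house 3 is flute.
Clue 6: the guitar player is in house 2.
The Canadian is in house 2 (clue 7).
Clue 8 places the plumber in house 4.
That leaves Brit as the nationality for house 1.
House 1's instrument must be oboe (nothing else left).
So house 1 gets architect for profession.
So house 2 gets writer for profession.
House 3's profession must be nurse (nothing else left).
So: house 1 = Brit/architect/oboe, house 2 = Canadian/writer/guitar, house 3 = German/nurse/flute, house 4 = Norwegian/plumber/drum.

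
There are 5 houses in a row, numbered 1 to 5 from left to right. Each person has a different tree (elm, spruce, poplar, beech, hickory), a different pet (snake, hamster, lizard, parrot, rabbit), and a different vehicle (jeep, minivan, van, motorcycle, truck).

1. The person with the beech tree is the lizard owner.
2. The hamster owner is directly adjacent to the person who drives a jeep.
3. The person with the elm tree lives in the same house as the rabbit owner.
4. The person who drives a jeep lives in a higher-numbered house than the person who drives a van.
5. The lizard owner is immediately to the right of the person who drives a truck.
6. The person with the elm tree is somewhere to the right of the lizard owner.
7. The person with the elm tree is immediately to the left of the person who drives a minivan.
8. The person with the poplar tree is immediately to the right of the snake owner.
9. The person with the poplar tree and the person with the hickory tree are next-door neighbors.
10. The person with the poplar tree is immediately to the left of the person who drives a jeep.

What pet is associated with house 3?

The person with the beech tree is narrowed to house 2 or 3; consider each.
Placing it in house 2 leads to a contradiction, so it's in house 3.
Clue 1 places the lizard owner in house 3.
By clue 5, the person who drives a truck is in house 2.
From clue 6, the person with the elm tree must be in house 4.
By clue 7, the person who drives a minivan is in house 5.
So house 4 gets rabbit for pet.
From clue 8, the snake owner must be in house 1.
Clue 9 places the person with the hickory tree in house 1.
From clue 10, the person who drives a jeep must be in house 3.
So house 2 gets poplar for tree.
House 5's tree must be spruce (nothing else left).
So house 1 gets van for vehicle.
House 4 vehicle: only motorcycle fits.
Clue 2 places the hamster owner in house 2.
That leaves parrot as the pet for house 5.
So: house 1 = hickory/snake/van, house 2 = poplar/hamster/truck, house 3 = beech/lizard/jeep, house 4 = elm/rabbit/motorcycle, house 5 = spruce/parrot/minivan.

lizard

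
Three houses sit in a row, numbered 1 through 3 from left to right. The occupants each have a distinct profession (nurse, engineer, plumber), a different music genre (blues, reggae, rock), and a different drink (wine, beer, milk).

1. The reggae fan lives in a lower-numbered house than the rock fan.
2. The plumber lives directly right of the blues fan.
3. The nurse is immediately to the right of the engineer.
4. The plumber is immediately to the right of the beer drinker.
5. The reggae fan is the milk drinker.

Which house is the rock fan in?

3

So house 1 gets engineer for profession.
House 3 music genre: only rock fits.
The only drink still possible for house 3 is wine.
Clue 3 places the nurse in house 2.
House 3's profession must be plumber (nothing else left).
From clue 2, the blues fan must be in house 2.
Clue 4 places the beer drinker in house 2.
House 1 music genre: only reggae fits.
House 1's drink must be milk (nothing else left).
So: house 1 = engineer/reggae/milk, house 2 = nurse/blues/beer, house 3 = plumber/rock/wine.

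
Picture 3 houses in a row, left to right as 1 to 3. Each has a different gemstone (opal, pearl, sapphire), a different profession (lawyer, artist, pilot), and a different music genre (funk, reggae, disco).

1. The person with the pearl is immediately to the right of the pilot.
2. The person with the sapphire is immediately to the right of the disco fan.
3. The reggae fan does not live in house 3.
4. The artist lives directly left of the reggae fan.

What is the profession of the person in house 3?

lawyer

From clue 4, the artist must be in house 1.
By clue 4, the reggae fan is in house 2.
The only gemstone still possible for house 1 is opal.
The only profession still possible for house 2 is pilot.
So house 3 gets lawyer for profession.
The only music genre still possible for house 1 is disco.
House 3's music genre must be funk (nothing else left).
The person with the pearl is in house 3 (clue 1).
By clue 2, the person with the sapphire is in house 2.
So: house 1 = opal/artist/disco, house 2 = sapphire/pilot/reggae, house 3 = pearl/lawyer/funk.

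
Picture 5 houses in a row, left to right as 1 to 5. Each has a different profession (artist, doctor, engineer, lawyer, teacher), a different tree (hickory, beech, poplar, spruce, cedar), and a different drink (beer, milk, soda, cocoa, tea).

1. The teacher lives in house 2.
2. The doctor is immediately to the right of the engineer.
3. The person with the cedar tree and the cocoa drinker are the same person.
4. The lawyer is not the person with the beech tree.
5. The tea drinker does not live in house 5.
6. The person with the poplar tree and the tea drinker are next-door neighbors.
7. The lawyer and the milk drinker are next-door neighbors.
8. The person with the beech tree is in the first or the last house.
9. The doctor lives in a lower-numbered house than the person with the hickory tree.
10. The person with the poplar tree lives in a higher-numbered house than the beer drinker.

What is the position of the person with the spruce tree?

The teacher is in house 2 (clue 1).
Clue 2: the doctor is in house 4.
Clue 2: the engineer is in house 3.
By clue 9, the person with the hickory tree is in house 5.
House 1's tree must be beech (nothing else left).
Clue 4: the lawyer is in house 5.
By clue 7, the milk drinker is in house 4.
That leaves artist as the profession for house 1.
House 5 drink: only soda fits.
The person with the cedar tree is narrowed to house 2 or 3; consider each.
Placing it in house 3 leads to a contradiction, so it's in house 2.
By clue 3, the cocoa drinker is in house 2.
By clue 6, the person with the poplar tree is in house 4.
By clue 6, the tea drinker is in house 3.
House 3 tree: only spruce fits.
That leaves beer as the drink for house 1.
So: house 1 = artist/beech/beer, house 2 = teacher/cedar/cocoa, house 3 = engineer/spruce/tea, house 4 = doctor/poplar/milk, house 5 = lawyer/hickory/soda.

3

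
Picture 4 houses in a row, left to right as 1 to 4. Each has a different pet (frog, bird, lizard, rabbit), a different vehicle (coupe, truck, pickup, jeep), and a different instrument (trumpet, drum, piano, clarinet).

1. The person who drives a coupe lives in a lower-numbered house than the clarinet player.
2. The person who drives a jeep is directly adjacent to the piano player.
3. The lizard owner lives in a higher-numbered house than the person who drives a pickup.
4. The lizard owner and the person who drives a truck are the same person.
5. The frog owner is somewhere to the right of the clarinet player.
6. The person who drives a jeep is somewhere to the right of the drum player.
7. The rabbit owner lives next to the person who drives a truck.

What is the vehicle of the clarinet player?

The frog owner is narrowed to house 3 or 4; consider each.
Placing it in house 3 leads to a contradiction, so it's in house 4.
House 4's vehicle must be jeep (nothing else left).
By clue 2, the piano player is in house 3.
The only vehicle still possible for house 3 is truck.
House 2 instrument: only clarinet fits.
House 4 instrument: only trumpet fits.
The person who drives a coupe is in house 1 (clue 1).
Clue 4 places the lizard owner in house 3.
By clue 7, the rabbit owner is in house 2.
That leaves bird as the pet for house 1.
House 2 vehicle: only pickup fits.
House 1 instrument: only drum fits.
So: house 1 = bird/coupe/drum, house 2 = rabbit/pickup/clarinet, house 3 = lizard/truck/piano, house 4 = frog/jeep/trumpet.

pickup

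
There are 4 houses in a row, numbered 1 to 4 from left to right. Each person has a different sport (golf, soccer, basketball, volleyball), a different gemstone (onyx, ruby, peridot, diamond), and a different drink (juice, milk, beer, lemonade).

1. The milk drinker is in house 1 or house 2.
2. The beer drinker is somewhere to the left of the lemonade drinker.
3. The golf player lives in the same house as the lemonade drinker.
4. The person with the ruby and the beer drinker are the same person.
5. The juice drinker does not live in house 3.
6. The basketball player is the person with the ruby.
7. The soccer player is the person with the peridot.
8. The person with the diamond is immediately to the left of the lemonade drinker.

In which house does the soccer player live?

The milk drinker is narrowed to house 1 or 2; consider each.
Placing it in house 1 leads to a contradiction, so it's in house 2.
The basketball player is narrowed to house 1 or 3; consider each.
Placing it in house 3 leads to a contradiction, so it's in house 1.
The person with the ruby is in house 1 (clue 6).
Clue 4 places the beer drinker in house 1.
The only drink still possible for house 3 is lemonade.
So house 4 gets juice for drink.
Clue 3 places the golf player in house 3.
Clue 8 places the person with the diamond in house 2.
The soccer player is in house 4 (clue 7).
By clue 7, the person with the peridot is in house 4.
House 2 sport: only volleyball fits.
That leaves onyx as the gemstone for house 3.
So: house 1 = basketball/ruby/beer, house 2 = volleyball/diamond/milk, house 3 = golf/onyx/lemonade, house 4 = soccer/peridot/juice.

4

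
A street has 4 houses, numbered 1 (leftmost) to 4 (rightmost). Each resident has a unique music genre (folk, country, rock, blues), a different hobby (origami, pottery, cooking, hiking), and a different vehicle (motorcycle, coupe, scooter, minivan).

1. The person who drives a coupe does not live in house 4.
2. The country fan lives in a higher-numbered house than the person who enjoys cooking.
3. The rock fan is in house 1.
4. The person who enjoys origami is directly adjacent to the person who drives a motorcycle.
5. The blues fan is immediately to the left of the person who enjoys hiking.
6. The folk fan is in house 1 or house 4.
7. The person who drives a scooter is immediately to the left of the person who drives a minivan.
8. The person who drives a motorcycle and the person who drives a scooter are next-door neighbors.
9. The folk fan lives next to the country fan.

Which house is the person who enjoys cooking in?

Clue 3 places the rock fan in house 1.
House 4 music genre: only folk fits.
By clue 9, the country fan is in house 3.
House 2 music genre: only blues fits.
By clue 5, the person who enjoys hiking is in house 3.
That leaves minivan as the vehicle for house 4.
The person who drives a scooter is in house 3 (clue 7).
Clue 8: the person who drives a motorcycle is in house 2.
House 1's vehicle must be coupe (nothing else left).
From clue 4, the person who enjoys origami must be in house 1.
So house 2 gets cooking for hobby.
That leaves pottery as the hobby for house 4.
So: house 1 = rock/origami/coupe, house 2 = blues/cooking/motorcycle, house 3 = country/hiking/scooter, house 4 = folk/pottery/minivan.

2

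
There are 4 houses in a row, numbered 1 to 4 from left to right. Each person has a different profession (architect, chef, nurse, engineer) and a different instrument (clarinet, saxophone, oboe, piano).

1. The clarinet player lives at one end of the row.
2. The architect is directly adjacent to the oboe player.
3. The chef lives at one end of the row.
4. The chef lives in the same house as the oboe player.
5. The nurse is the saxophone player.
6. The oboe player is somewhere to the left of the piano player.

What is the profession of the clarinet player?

Clue 6 places the oboe player in house 1.
The architect is in house 2 (clue 2).
Clue 4 places the chef in house 1.
The only instrument still possible for house 4 is clarinet.
Clue 5: the nurse is in house 3.
The saxophone player is in house 3 (clue 5).
House 4's profession must be engineer (nothing else left).
House 2's instrument must be piano (nothing else left).
So: house 1 = chef/oboe, house 2 = architect/piano, house 3 = nurse/saxophone, house 4 = engineer/clarinet.

engineer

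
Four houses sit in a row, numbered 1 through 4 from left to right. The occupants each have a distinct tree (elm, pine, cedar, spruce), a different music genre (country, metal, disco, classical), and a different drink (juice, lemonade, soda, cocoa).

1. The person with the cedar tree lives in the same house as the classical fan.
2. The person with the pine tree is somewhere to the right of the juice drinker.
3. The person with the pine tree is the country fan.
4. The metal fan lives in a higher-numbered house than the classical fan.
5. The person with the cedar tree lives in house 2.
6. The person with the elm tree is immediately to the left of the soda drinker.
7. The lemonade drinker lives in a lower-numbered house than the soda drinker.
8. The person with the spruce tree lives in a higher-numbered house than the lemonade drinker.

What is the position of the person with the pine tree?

From clue 5, the person with the cedar tree must be in house 2.
The only tree still possible for house 1 is elm.
Clue 1 places the classical fan in house 2.
Clue 6 places the soda drinker in house 2.
The lemonade drinker is in house 1 (clue 7).
So house 1 gets disco for music genre.
The only drink still possible for house 4 is cocoa.
The person with the pine tree is in house 4 (clue 2).
By clue 3, the country fan is in house 4.
House 3 tree: only spruce fits.
House 3's music genre must be metal (nothing else left).
House 3's drink must be juice (nothing else left).
So: house 1 = elm/disco/lemonade, house 2 = cedar/classical/soda, house 3 = spruce/metal/juice, house 4 = pine/country/cocoa.

4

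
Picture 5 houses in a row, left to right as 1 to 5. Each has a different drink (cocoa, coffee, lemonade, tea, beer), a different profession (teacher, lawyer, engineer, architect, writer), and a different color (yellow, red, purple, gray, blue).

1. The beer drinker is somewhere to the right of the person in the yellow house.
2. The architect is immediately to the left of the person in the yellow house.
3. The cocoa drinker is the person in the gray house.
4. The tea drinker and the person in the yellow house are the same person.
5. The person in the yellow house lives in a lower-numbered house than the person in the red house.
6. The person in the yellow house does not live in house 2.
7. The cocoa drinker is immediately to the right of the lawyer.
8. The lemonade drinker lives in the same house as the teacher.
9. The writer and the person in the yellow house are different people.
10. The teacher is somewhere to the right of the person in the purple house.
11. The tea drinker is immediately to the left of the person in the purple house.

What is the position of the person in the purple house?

From clue 4, the tea drinker must be in house 3.
Clue 4: the person in the yellow house is in house 3.
By clue 11, the person in the purple house is in house 4.
The only drink still possible for house 1 is coffee.
House 1 color: only blue fits.
So house 2 gets gray for color.
House 5's color must be red (nothing else left).
From clue 2, the architect must be in house 2.
From clue 3, the cocoa drinker must be in house 2.
Clue 7: the lawyer is in house 1.
From clue 10, the teacher must be in house 5.
House 3's profession must be engineer (nothing else left).
That leaves writer as the profession for house 4.
The lemonade drinker is in house 5 (clue 8).
House 4's drink must be beer (nothing else left).
So: house 1 = coffee/lawyer/blue, house 2 = cocoa/architect/gray, house 3 = tea/engineer/yellow, house 4 = beer/writer/purple, house 5 = lemonade/teacher/red.

4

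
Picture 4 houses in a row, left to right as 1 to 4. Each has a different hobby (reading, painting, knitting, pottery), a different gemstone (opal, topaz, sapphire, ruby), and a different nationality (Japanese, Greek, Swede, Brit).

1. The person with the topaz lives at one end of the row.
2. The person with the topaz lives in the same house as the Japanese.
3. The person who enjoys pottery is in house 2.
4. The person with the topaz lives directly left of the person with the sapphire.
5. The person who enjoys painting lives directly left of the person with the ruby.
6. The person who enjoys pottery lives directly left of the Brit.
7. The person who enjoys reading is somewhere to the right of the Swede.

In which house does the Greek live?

Clue 3 places the person who enjoys pottery in house 2.
Clue 4: the person with the topaz is in house 1.
From clue 4, the person with the sapphire must be in house 2.
By clue 6, the Brit is in house 3.
From clue 2, the Japanese must be in house 1.
From clue 5, the person who enjoys painting must be in house 3.
By clue 5, the person with the ruby is in house 4.
House 1 hobby: only knitting fits.
House 4 hobby: only reading fits.
House 3's gemstone must be opal (nothing else left).
House 2 nationality: only Swede fits.
That leaves Greek as the nationality for house 4.
So: house 1 = knitting/topaz/Japanese, house 2 = pottery/sapphire/Swede, house 3 = painting/opal/Brit, house 4 = reading/ruby/Greek.

4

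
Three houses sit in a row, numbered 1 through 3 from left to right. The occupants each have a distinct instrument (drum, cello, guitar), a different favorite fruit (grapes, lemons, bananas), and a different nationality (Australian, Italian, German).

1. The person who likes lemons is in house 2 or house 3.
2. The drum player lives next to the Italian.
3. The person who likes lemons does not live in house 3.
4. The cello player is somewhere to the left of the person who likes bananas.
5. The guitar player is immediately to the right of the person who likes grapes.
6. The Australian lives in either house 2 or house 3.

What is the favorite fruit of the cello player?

Clue 3: the person who likes lemons is in house 2.
That leaves grapes as the favorite fruit for house 1.
So house 3 gets bananas for favorite fruit.
From clue 5, the guitar player must be in house 2.
The only instrument still possible for house 3 is drum.
By clue 2, the Italian is in house 2.
House 1's instrument must be cello (nothing else left).
House 1's nationality must be German (nothing else left).
That leaves Australian as the nationality for house 3.
So: house 1 = cello/grapes/German, house 2 = guitar/lemons/Italian, house 3 = drum/bananas/Australian.

grapes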